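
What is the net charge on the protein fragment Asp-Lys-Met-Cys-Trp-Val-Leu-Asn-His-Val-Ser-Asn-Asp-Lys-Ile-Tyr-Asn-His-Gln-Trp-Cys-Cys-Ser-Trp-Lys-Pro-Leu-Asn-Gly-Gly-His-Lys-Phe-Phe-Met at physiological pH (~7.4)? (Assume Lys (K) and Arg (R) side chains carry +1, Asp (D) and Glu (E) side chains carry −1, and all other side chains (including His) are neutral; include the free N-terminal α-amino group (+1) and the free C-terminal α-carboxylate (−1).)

Positive (K, R): Lys2, Lys14, Lys25, Lys32 → +4.
Negative (D, E): Asp1, Asp13 → −2.
The N-terminus (+1) and C-terminus (−1) cancel.
Net charge = (+4) + (−2) = +2.

+2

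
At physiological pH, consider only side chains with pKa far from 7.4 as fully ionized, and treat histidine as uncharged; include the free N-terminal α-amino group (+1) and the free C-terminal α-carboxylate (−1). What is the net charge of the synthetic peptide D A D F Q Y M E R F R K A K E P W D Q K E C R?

0

Near pH 7.4, K and R contribute +1 each, D and E contribute −1 each, and every other side chain (His included, as stated) is uncharged.
Positive (K, R): R9, R11, K12, K14, K20, R23 → +6.
Negative (D, E): D1, D3, E8, E15, D18, E21 → −6.
The N-terminus (+1) and C-terminus (−1) cancel.
Net charge = (+6) + (−6) = 0.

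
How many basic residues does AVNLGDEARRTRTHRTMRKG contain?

7

Lysine (K), arginine (R), and histidine (H) have basic, nitrogen-containing side chains.
Matching residues: R9, R10, R12, H14, R15, R18, K19.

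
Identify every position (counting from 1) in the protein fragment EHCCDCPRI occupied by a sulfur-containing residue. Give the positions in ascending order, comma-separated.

3, 4, 6

The sulfur-bearing residues are cysteine (–SH) and methionine (–S–CH₃).
Matching residues: C3, C4, C6.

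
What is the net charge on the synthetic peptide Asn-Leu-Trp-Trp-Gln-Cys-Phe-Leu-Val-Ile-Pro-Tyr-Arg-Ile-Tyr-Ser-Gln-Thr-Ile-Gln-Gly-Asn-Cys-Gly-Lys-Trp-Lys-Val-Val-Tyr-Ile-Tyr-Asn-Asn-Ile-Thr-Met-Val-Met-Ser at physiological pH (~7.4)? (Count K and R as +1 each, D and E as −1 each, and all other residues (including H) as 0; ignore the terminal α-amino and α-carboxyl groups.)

Positive (K, R): Arg13, Lys25, Lys27 → +3.
Negative (D, E): none → −0.
Net charge = (+3) + (−0) = +3.

+3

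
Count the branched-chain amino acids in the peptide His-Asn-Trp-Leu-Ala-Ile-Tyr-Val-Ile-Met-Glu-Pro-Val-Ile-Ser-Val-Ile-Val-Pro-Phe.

The BCAAs are Val, Leu, and Ile — aliphatic side chains with a branch point.
Matching residues: Leu4, Ile6, Val8, Ile9, Val13, Ile14, Val16, Ile17, Val18.

9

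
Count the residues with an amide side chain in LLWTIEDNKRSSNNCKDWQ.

The amide-side-chain residues are Asn (N) and Gln (Q).
Matching residues: N8, N13, N14, Q19.

4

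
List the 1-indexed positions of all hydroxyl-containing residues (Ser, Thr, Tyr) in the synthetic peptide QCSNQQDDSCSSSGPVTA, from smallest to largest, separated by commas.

Matching residues: S3, S9, S11, S12, S13, T17.

3, 9, 11, 12, 13, 17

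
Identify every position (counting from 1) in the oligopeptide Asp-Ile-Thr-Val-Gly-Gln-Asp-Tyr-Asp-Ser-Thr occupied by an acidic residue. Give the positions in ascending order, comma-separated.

Only D (aspartate) and E (glutamate) carry a side-chain carboxylic acid.
Matching residues: Asp1, Asp7, Asp9.

1, 7, 9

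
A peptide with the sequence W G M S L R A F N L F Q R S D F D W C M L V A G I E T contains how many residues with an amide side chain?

Asparagine (N) and glutamine (Q) have uncharged amide side chains.
Matching residues: N9, Q12.

2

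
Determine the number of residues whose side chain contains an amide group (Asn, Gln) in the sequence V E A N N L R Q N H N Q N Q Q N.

10

Matching residues: N4, N5, Q8, N9, N11, Q12, N13, Q14, Q15, N16.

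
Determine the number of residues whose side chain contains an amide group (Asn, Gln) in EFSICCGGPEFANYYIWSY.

1

Matching residues: N13.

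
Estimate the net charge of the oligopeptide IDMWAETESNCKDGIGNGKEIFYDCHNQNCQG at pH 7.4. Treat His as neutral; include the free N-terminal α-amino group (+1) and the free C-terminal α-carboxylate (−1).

-4

At pH ~7.4 the Lys and Arg side chains are protonated (+1), the Asp and Glu side chains are deprotonated (−1), and with His taken as neutral all other side chains carry no charge.
Positive (K, R): K12, K19 → +2.
Negative (D, E): D2, E6, E8, D13, E20, D24 → −6.
The N-terminus (+1) and C-terminus (−1) cancel.
Net charge = (+2) + (−6) = −4.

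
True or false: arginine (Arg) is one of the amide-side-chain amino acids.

False

The amide-side-chain residues are Asn (N) and Gln (Q).
Arginine is not in this group.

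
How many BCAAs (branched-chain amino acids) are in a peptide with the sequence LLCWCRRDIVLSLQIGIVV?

V, L, and I make up the branched-chain aliphatic group.
Matching residues: L1, L2, I9, V10, L11, L13, I15, I17, V18, V19.

10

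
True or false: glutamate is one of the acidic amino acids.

Aspartate (D) and glutamate (E) have carboxylic-acid side chains and are the acidic amino acids.
Glutamate is in this group.

True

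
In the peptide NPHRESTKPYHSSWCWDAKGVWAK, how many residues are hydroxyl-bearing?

Serine (S), threonine (T), and tyrosine (Y) each carry a hydroxyl group on the side chain.
Matching residues: S6, T7, Y10, S12, S13.

5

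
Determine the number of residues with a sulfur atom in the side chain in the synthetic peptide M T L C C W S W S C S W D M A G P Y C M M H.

8

Cysteine (C, thiol) and methionine (M, thioether) are the two sulfur-containing amino acids.
Matching residues: M1, C4, C5, C10, M14, C19, M20, M21.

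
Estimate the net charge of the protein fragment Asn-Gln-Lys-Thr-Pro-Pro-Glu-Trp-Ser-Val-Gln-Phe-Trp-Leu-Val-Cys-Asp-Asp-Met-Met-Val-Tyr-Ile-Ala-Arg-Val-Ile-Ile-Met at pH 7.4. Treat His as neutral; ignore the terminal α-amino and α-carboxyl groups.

-1

At pH ~7.4 the Lys and Arg side chains are protonated (+1), the Asp and Glu side chains are deprotonated (−1), and with His taken as neutral all other side chains carry no charge.
Positive (K, R): Lys3, Arg25 → +2.
Negative (D, E): Glu7, Asp17, Asp18 → −3.
Net charge = (+2) + (−3) = −1.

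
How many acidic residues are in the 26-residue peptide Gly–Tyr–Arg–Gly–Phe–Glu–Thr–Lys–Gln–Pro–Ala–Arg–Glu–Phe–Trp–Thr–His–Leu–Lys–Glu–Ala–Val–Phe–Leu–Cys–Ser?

3

Aspartate (D) and glutamate (E) have carboxylic-acid side chains and are the acidic amino acids.
Matching residues: Glu6, Glu13, Glu20.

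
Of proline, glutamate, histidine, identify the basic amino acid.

histidine

The basic amino acids are Lys (K), Arg (R), and His (H).
Of the listed options, only histidine belongs to this group.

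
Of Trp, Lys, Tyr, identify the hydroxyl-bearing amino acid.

Tyr

The –OH-bearing residues are Ser, Thr (aliphatic alcohols), and Tyr (phenol).
Of the listed options, only Tyr belongs to this group.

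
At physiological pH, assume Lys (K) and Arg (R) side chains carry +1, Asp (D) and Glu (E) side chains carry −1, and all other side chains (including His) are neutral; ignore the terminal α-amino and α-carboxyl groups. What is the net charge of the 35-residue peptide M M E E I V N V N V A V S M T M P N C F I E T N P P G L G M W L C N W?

-3

Positive (K, R): none → +0.
Negative (D, E): E3, E4, E22 → −3.
Net charge = (+0) + (−3) = −3.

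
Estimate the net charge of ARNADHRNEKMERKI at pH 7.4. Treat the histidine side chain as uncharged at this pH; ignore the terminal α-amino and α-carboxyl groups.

+2

At pH ~7.4 the Lys and Arg side chains are protonated (+1), the Asp and Glu side chains are deprotonated (−1), and with His taken as neutral all other side chains carry no charge.
Positive (K, R): R2, R7, K10, R13, K14 → +5.
Negative (D, E): D5, E9, E12 → −3.
Net charge = (+5) + (−3) = +2.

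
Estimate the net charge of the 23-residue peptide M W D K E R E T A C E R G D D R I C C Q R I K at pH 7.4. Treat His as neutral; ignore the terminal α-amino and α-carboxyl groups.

Near pH 7.4, K and R contribute +1 each, D and E contribute −1 each, and every other side chain (His included, as stated) is uncharged.
Positive (K, R): K4, R6, R12, R16, R21, K23 → +6.
Negative (D, E): D3, E5, E7, E11, D14, D15 → −6.
Net charge = (+6) + (−6) = 0.

0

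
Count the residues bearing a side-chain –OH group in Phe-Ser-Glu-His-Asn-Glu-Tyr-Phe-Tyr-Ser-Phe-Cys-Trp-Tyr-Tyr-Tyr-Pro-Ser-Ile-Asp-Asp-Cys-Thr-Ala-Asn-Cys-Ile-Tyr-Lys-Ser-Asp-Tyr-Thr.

S, T, and Y are the three residues with a side-chain hydroxyl.
Matching residues: Ser2, Tyr7, Tyr9, Ser10, Tyr14, Tyr15, Tyr16, Ser18, Thr23, Tyr28, Ser30, Tyr32, Thr33.

13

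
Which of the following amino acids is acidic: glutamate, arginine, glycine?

The acidic residues are Asp (D) and Glu (E), whose side chains end in a carboxylate group.
Of the listed options, only glutamate belongs to this group.

glutamate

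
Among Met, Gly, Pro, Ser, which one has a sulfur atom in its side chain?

The sulfur-bearing residues are cysteine (–SH) and methionine (–S–CH₃).
Of the listed options, only Met belongs to this group.

Met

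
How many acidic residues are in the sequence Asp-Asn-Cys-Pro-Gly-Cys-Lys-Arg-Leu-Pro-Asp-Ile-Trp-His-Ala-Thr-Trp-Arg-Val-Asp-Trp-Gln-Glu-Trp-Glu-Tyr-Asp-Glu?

7

The acidic residues are Asp (D) and Glu (E), whose side chains end in a carboxylate group.
Matching residues: Asp1, Asp11, Asp20, Glu23, Glu25, Asp27, Glu28.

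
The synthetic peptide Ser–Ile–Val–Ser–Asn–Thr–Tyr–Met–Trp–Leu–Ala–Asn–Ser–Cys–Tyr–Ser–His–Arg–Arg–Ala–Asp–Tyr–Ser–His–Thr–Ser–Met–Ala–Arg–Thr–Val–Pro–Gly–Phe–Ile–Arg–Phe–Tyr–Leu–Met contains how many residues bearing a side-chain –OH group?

13

S, T, and Y are the three residues with a side-chain hydroxyl.
Matching residues: Ser1, Ser4, Thr6, Tyr7, Ser13, Tyr15, Ser16, Tyr22, Ser23, Thr25, Ser26, Thr30, Tyr38.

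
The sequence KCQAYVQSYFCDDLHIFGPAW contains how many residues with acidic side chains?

Only D (aspartate) and E (glutamate) carry a side-chain carboxylic acid.
Matching residues: D12, D13.

2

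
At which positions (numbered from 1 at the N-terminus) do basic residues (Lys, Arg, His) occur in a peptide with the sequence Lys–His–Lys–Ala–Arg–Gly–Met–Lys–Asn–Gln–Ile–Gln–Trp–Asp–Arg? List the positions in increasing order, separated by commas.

Matching residues: Lys1, His2, Lys3, Arg5, Lys8, Arg15.

1, 2, 3, 5, 8, 15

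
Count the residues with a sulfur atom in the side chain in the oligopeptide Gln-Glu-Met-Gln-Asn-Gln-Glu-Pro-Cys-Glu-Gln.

Cysteine (C, thiol) and methionine (M, thioether) are the two sulfur-containing amino acids.
Matching residues: Met3, Cys9.

2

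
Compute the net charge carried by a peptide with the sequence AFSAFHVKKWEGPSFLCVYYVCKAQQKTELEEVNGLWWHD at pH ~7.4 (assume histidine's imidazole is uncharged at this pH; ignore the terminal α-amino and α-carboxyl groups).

-1

The side chains ionized at physiological pH are Lys/Arg (+1) and Asp/Glu (−1); with His treated as neutral, nothing else contributes.
Positive (K, R): K8, K9, K23, K27 → +4.
Negative (D, E): E11, E29, E31, E32, D40 → −5.
Net charge = (+4) + (−5) = −1.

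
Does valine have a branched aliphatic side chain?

Yes

Valine (V), leucine (L), and isoleucine (I) are the branched-chain amino acids.
Valine is in this group.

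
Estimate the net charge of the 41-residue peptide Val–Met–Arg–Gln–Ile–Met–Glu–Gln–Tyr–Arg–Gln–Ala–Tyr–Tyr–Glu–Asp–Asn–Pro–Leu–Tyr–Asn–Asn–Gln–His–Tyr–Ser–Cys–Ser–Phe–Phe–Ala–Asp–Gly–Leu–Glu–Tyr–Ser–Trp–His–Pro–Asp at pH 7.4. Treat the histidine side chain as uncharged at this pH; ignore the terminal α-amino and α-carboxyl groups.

At pH ~7.4 the Lys and Arg side chains are protonated (+1), the Asp and Glu side chains are deprotonated (−1), and with His taken as neutral all other side chains carry no charge.
Positive (K, R): Arg3, Arg10 → +2.
Negative (D, E): Glu7, Glu15, Asp16, Asp32, Glu35, Asp41 → −6.
Net charge = (+2) + (−6) = −4.

-4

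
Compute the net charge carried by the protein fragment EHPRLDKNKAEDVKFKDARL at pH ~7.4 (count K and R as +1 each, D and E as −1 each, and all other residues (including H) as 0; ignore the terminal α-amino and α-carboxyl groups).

Positive (K, R): R4, K7, K9, K14, K16, R19 → +6.
Negative (D, E): E1, D6, E11, D12, D17 → −5.
Net charge = (+6) + (−5) = +1.

+1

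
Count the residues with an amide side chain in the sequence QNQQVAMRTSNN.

Only N (asparagine) and Q (glutamine) carry a side-chain carboxamide.
Matching residues: Q1, N2, Q3, Q4, N11, N12.

6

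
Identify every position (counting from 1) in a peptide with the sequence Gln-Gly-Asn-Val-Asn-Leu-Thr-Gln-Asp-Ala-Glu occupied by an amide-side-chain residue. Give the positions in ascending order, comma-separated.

1, 3, 5, 8

The amide-side-chain residues are Asn (N) and Gln (Q).
Matching residues: Gln1, Asn3, Asn5, Gln8.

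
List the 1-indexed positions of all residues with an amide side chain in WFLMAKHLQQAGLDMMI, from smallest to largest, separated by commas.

Only N (asparagine) and Q (glutamine) carry a side-chain carboxamide.
Matching residues: Q9, Q10.

9, 10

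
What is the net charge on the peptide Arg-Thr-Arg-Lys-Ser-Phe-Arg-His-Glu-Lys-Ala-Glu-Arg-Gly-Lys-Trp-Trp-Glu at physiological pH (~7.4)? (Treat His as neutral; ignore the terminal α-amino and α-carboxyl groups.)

+4

At pH ~7.4 the Lys and Arg side chains are protonated (+1), the Asp and Glu side chains are deprotonated (−1), and with His taken as neutral all other side chains carry no charge.
Positive (K, R): Arg1, Arg3, Lys4, Arg7, Lys10, Arg13, Lys15 → +7.
Negative (D, E): Glu9, Glu12, Glu18 → −3.
Net charge = (+7) + (−3) = +4.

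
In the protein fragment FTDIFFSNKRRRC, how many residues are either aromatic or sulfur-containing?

4

Aromatic: F, W, Y. Sulfur-containing: C, M.
Aromatic residues here: F1, F5, F6 (3).
Sulfur-containing residues here: C13 (1).
The two groups share no amino acid, so total = 3 + 1 = 4.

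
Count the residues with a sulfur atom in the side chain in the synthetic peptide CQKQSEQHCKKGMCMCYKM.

Only Cys (C) and Met (M) have a sulfur atom in the side chain.
Matching residues: C1, C9, M13, C14, M15, C16, M19.

7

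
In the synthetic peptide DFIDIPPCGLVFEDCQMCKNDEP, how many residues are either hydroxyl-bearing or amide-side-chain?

2

Hydroxyl-bearing: S, T, Y. Amide-side-chain: N, Q.
Hydroxyl-bearing residues here: none (0).
Amide-side-chain residues here: Q16, N20 (2).
The two groups share no amino acid, so total = 0 + 2 = 2.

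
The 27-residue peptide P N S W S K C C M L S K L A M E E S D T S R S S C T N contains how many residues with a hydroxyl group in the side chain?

S, T, and Y are the three residues with a side-chain hydroxyl.
Matching residues: S3, S5, S11, S18, T20, S21, S23, S24, T26.

9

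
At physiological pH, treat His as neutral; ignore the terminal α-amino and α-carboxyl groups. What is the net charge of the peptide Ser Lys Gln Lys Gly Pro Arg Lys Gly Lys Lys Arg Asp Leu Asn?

+6

At pH ~7.4 the Lys and Arg side chains are protonated (+1), the Asp and Glu side chains are deprotonated (−1), and with His taken as neutral all other side chains carry no charge.
Positive (K, R): Lys2, Lys4, Arg7, Lys8, Lys10, Lys11, Arg12 → +7.
Negative (D, E): Asp13 → −1.
Net charge = (+7) + (−1) = +6.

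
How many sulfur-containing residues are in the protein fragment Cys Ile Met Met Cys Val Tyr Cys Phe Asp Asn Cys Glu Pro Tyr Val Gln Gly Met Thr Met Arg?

Cysteine (C, thiol) and methionine (M, thioether) are the two sulfur-containing amino acids.
Matching residues: Cys1, Met3, Met4, Cys5, Cys8, Cys12, Met19, Met21.

8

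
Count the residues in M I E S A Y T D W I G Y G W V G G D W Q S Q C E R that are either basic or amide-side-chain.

3

Basic: H, K, R. Amide-side-chain: N, Q.
Basic residues here: R25 (1).
Amide-side-chain residues here: Q20, Q22 (2).
The two groups share no amino acid, so total = 1 + 2 = 3.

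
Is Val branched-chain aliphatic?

Yes

Valine (V), leucine (L), and isoleucine (I) are the branched-chain amino acids.
Valine is in this group.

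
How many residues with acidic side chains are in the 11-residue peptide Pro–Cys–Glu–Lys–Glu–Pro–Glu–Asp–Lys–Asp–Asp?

Aspartate (D) and glutamate (E) have carboxylic-acid side chains and are the acidic amino acids.
Matching residues: Glu3, Glu5, Glu7, Asp8, Asp10, Asp11.

6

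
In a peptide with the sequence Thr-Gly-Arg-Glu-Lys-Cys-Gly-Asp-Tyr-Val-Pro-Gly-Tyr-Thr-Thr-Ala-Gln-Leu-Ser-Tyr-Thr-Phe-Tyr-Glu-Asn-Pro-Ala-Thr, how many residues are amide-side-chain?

The amide-side-chain residues are Asn (N) and Gln (Q).
Matching residues: Gln17, Asn25.

2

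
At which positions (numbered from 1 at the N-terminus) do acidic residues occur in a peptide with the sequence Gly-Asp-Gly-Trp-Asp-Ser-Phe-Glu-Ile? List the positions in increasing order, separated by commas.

Aspartate (D) and glutamate (E) have carboxylic-acid side chains and are the acidic amino acids.
Matching residues: Asp2, Asp5, Glu8.

2, 5, 8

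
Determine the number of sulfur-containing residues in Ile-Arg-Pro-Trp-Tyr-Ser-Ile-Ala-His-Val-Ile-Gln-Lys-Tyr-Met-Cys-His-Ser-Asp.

2

Cysteine (C, thiol) and methionine (M, thioether) are the two sulfur-containing amino acids.
Matching residues: Met15, Cys16.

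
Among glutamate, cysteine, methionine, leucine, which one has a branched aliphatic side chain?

The BCAAs are Val, Leu, and Ile — aliphatic side chains with a branch point.
Of the listed options, only leucine belongs to this group.

leucine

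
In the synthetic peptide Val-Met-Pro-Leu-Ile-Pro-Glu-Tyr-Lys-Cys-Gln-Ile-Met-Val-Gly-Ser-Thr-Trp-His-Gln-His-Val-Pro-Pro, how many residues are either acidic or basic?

Acidic: D, E. Basic: H, K, R.
Acidic residues here: Glu7 (1).
Basic residues here: Lys9, His19, His21 (3).
The two groups share no amino acid, so total = 1 + 3 = 4.

4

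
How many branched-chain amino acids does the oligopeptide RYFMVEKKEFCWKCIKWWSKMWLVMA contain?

4

The BCAAs are Val, Leu, and Ile — aliphatic side chains with a branch point.
Matching residues: V5, I15, L23, V24.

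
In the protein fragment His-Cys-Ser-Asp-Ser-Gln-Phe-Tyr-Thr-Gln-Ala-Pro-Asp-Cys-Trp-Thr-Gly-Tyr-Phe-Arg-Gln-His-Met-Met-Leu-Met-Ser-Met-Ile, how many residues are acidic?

Aspartate (D) and glutamate (E) have carboxylic-acid side chains and are the acidic amino acids.
Matching residues: Asp4, Asp13.

2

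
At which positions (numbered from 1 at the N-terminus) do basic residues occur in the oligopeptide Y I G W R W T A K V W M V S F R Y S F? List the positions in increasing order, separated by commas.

The basic amino acids are Lys (K), Arg (R), and His (H).
Matching residues: R5, K9, R16.

5, 9, 16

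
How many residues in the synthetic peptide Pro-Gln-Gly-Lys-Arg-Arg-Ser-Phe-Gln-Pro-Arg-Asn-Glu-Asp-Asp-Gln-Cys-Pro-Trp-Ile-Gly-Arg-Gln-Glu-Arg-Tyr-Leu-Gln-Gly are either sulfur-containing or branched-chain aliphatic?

3

Sulfur-containing: C, M. Branched-chain aliphatic: I, L, V.
Sulfur-containing residues here: Cys17 (1).
Branched-chain aliphatic residues here: Ile20, Leu27 (2).
The two groups share no amino acid, so total = 1 + 2 = 3.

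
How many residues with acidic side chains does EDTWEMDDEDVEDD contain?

10

Aspartate (D) and glutamate (E) have carboxylic-acid side chains and are the acidic amino acids.
Matching residues: E1, D2, E5, D7, D8, E9, D10, E12, D13, D14.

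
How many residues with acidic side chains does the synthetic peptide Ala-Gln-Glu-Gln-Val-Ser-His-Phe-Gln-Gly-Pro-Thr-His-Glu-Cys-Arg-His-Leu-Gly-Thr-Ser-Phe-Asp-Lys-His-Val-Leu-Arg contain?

Aspartate (D) and glutamate (E) have carboxylic-acid side chains and are the acidic amino acids.
Matching residues: Glu3, Glu14, Asp23.

3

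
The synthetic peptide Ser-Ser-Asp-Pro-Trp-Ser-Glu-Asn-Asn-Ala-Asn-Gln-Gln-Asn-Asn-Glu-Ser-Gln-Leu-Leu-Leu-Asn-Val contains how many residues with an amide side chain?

Only N (asparagine) and Q (glutamine) carry a side-chain carboxamide.
Matching residues: Asn8, Asn9, Asn11, Gln12, Gln13, Asn14, Asn15, Gln18, Asn22.

9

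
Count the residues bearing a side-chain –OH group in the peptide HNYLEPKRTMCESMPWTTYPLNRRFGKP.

The –OH-bearing residues are Ser, Thr (aliphatic alcohols), and Tyr (phenol).
Matching residues: Y3, T9, S13, T17, T18, Y19.

6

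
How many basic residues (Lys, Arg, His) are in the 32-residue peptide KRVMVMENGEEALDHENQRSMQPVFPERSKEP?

6

Matching residues: K1, R2, H15, R19, R28, K30.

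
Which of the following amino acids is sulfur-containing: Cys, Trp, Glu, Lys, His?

Cys

The sulfur-bearing residues are cysteine (–SH) and methionine (–S–CH₃).
Of the listed options, only Cys belongs to this group.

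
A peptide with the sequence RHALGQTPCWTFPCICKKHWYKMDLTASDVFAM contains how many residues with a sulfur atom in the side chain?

5

The sulfur-bearing residues are cysteine (–SH) and methionine (–S–CH₃).
Matching residues: C9, C14, C16, M23, M33.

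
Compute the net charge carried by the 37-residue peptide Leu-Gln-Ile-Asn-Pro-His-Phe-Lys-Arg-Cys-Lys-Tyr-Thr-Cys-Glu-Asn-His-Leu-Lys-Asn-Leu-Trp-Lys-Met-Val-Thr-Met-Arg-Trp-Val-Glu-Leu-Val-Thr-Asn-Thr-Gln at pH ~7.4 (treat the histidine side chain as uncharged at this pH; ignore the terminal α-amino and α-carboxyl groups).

The side chains ionized at physiological pH are Lys/Arg (+1) and Asp/Glu (−1); with His treated as neutral, nothing else contributes.
Positive (K, R): Lys8, Arg9, Lys11, Lys19, Lys23, Arg28 → +6.
Negative (D, E): Glu15, Glu31 → −2.
Net charge = (+6) + (−2) = +4.

+4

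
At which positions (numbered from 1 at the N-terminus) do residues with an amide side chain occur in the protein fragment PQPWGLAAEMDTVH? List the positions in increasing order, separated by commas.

2

Only N (asparagine) and Q (glutamine) carry a side-chain carboxamide.
Matching residues: Q2.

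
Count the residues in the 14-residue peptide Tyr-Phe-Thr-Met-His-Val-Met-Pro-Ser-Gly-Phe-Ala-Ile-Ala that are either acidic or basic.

Acidic: D, E. Basic: H, K, R.
Acidic residues here: none (0).
Basic residues here: His5 (1).
The two groups share no amino acid, so total = 0 + 1 = 1.

1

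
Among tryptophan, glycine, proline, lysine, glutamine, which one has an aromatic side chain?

F, W, and Y each carry an aromatic ring on the side chain.
Of the listed options, only tryptophan belongs to this group.

tryptophan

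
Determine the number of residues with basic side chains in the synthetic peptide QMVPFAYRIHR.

Lysine (K), arginine (R), and histidine (H) have basic, nitrogen-containing side chains.
Matching residues: R8, H10, R11.

3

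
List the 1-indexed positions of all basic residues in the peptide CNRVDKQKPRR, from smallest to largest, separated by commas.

Lysine (K), arginine (R), and histidine (H) have basic, nitrogen-containing side chains.
Matching residues: R3, K6, K8, R10, R11.

3, 6, 8, 10, 11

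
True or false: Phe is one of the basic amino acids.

False

Lysine (K), arginine (R), and histidine (H) have basic, nitrogen-containing side chains.
Phenylalanine is not in this group.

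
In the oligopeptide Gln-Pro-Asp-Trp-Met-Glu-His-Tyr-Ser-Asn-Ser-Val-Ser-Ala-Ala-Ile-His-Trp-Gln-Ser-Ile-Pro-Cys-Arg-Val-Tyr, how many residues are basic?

The basic amino acids are Lys (K), Arg (R), and His (H).
Matching residues: His7, His17, Arg24.

3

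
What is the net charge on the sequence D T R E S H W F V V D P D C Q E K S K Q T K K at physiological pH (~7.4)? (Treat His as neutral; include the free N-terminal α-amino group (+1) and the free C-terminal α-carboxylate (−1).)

0

Near pH 7.4, K and R contribute +1 each, D and E contribute −1 each, and every other side chain (His included, as stated) is uncharged.
Positive (K, R): R3, K17, K19, K22, K23 → +5.
Negative (D, E): D1, E4, D11, D13, E16 → −5.
The N-terminus (+1) and C-terminus (−1) cancel.
Net charge = (+5) + (−5) = 0.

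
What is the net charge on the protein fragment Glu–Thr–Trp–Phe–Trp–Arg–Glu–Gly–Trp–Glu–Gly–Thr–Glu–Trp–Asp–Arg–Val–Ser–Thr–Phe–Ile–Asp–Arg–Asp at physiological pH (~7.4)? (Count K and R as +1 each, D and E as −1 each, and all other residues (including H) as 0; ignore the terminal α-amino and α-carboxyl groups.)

-4

Positive (K, R): Arg6, Arg16, Arg23 → +3.
Negative (D, E): Glu1, Glu7, Glu10, Glu13, Asp15, Asp22, Asp24 → −7.
Net charge = (+3) + (−7) = −4.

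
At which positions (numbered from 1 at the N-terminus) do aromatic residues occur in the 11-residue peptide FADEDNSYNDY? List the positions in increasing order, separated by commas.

F, W, and Y each carry an aromatic ring on the side chain.
Matching residues: F1, Y8, Y11.

1, 8, 11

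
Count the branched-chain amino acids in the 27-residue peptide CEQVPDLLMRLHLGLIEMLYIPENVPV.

11

V, L, and I make up the branched-chain aliphatic group.
Matching residues: V4, L7, L8, L11, L13, L15, I16, L19, I21, V25, V27.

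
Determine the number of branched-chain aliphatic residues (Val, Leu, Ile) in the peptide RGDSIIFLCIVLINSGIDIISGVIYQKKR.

12

Matching residues: I5, I6, L8, I10, V11, L12, I13, I17, I19, I20, V23, I24.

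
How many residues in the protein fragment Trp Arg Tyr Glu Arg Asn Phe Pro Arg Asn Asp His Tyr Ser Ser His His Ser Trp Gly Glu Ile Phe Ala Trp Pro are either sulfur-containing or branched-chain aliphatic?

Sulfur-containing: C, M. Branched-chain aliphatic: I, L, V.
Sulfur-containing residues here: none (0).
Branched-chain aliphatic residues here: Ile22 (1).
The two groups share no amino acid, so total = 0 + 1 = 1.

1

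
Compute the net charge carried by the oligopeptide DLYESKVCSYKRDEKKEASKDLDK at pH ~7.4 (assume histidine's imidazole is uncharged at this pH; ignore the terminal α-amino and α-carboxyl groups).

At pH ~7.4 the Lys and Arg side chains are protonated (+1), the Asp and Glu side chains are deprotonated (−1), and with His taken as neutral all other side chains carry no charge.
Positive (K, R): K6, K11, R12, K15, K16, K20, K24 → +7.
Negative (D, E): D1, E4, D13, E14, E17, D21, D23 → −7.
Net charge = (+7) + (−7) = 0.

0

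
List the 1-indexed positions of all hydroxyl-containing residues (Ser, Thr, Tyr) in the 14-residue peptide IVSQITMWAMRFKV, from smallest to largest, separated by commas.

Matching residues: S3, T6.

3, 6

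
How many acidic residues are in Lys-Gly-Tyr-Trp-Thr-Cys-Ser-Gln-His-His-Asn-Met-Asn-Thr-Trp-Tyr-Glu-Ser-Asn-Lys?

1

Aspartate (D) and glutamate (E) have carboxylic-acid side chains and are the acidic amino acids.
Matching residues: Glu17.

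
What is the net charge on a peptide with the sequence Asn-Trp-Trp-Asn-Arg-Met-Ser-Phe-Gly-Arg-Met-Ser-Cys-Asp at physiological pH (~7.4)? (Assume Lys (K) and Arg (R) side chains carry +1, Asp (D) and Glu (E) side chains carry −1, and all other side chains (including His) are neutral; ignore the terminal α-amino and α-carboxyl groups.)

Positive (K, R): Arg5, Arg10 → +2.
Negative (D, E): Asp14 → −1.
Net charge = (+2) + (−1) = +1.

+1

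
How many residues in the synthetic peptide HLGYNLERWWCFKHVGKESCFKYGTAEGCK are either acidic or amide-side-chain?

Acidic: D, E. Amide-side-chain: N, Q.
Acidic residues here: E7, E18, E27 (3).
Amide-side-chain residues here: N5 (1).
The two groups share no amino acid, so total = 3 + 1 = 4.

4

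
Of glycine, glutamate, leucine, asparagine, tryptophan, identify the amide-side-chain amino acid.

Asparagine (N) and glutamine (Q) have uncharged amide side chains.
Of the listed options, only asparagine belongs to this group.

asparagine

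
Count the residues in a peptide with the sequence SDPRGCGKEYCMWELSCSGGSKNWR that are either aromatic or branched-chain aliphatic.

Aromatic: F, W, Y. Branched-chain aliphatic: I, L, V.
Aromatic residues here: Y10, W13, W24 (3).
Branched-chain aliphatic residues here: L15 (1).
The two groups share no amino acid, so total = 3 + 1 = 4.

4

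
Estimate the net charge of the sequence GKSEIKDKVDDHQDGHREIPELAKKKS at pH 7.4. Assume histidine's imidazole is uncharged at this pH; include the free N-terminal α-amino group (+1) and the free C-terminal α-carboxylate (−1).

Near pH 7.4, K and R contribute +1 each, D and E contribute −1 each, and every other side chain (His included, as stated) is uncharged.
Positive (K, R): K2, K6, K8, R17, K24, K25, K26 → +7.
Negative (D, E): E4, D7, D10, D11, D14, E18, E21 → −7.
The N-terminus (+1) and C-terminus (−1) cancel.
Net charge = (+7) + (−7) = 0.

0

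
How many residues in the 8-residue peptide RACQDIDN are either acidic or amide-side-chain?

Acidic: D, E. Amide-side-chain: N, Q.
Acidic residues here: D5, D7 (2).
Amide-side-chain residues here: Q4, N8 (2).
The two groups share no amino acid, so total = 2 + 2 = 4.

4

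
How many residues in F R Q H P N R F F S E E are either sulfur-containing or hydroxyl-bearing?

Sulfur-containing: C, M. Hydroxyl-bearing: S, T, Y.
Sulfur-containing residues here: none (0).
Hydroxyl-bearing residues here: S10 (1).
The two groups share no amino acid, so total = 0 + 1 = 1.

1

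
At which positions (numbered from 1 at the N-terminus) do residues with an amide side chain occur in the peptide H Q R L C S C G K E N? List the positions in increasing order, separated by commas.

The amide-side-chain residues are Asn (N) and Gln (Q).
Matching residues: Q2, N11.

2, 11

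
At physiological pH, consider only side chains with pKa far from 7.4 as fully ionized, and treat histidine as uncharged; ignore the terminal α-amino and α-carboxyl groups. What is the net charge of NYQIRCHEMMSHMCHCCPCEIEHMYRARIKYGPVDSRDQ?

0

At pH ~7.4 the Lys and Arg side chains are protonated (+1), the Asp and Glu side chains are deprotonated (−1), and with His taken as neutral all other side chains carry no charge.
Positive (K, R): R5, R26, R28, K30, R37 → +5.
Negative (D, E): E8, E20, E22, D35, D38 → −5.
Net charge = (+5) + (−5) = 0.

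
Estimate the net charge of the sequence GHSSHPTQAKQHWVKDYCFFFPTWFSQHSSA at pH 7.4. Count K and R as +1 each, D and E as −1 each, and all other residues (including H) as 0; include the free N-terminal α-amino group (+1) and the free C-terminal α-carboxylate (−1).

+1

Positive (K, R): K10, K15 → +2.
Negative (D, E): D16 → −1.
The N-terminus (+1) and C-terminus (−1) cancel.
Net charge = (+2) + (−1) = +1.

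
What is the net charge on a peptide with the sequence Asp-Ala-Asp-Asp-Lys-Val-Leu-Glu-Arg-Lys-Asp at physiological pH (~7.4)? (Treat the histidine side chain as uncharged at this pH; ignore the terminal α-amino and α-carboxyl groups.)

-2

The side chains ionized at physiological pH are Lys/Arg (+1) and Asp/Glu (−1); with His treated as neutral, nothing else contributes.
Positive (K, R): Lys5, Arg9, Lys10 → +3.
Negative (D, E): Asp1, Asp3, Asp4, Glu8, Asp11 → −5.
Net charge = (+3) + (−5) = −2.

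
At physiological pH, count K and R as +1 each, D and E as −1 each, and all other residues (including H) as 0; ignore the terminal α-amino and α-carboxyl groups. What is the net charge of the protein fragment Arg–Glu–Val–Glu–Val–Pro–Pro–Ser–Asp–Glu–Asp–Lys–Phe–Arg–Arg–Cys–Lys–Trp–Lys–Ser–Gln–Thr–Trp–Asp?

0

Positive (K, R): Arg1, Lys12, Arg14, Arg15, Lys17, Lys19 → +6.
Negative (D, E): Glu2, Glu4, Asp9, Glu10, Asp11, Asp24 → −6.
Net charge = (+6) + (−6) = 0.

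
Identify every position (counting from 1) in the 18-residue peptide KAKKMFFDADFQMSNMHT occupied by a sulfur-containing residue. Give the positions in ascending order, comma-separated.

The sulfur-bearing residues are cysteine (–SH) and methionine (–S–CH₃).
Matching residues: M5, M13, M16.

5, 13, 16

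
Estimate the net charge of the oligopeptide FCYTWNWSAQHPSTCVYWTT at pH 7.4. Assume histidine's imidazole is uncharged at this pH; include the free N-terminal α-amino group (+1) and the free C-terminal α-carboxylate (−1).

0

Near pH 7.4, K and R contribute +1 each, D and E contribute −1 each, and every other side chain (His included, as stated) is uncharged.
Positive (K, R): none → +0.
Negative (D, E): none → −0.
The N-terminus (+1) and C-terminus (−1) cancel.
Net charge = (+0) + (−0) = 0.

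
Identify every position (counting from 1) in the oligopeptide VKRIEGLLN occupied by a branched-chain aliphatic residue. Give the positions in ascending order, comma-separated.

1, 4, 7, 8

Matching residues: V1, I4, L7, L8.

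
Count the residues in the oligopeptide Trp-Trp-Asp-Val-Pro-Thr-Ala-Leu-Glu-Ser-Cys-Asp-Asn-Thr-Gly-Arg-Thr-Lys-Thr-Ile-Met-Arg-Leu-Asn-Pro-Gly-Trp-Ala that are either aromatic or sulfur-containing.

5

Aromatic: F, W, Y. Sulfur-containing: C, M.
Aromatic residues here: Trp1, Trp2, Trp27 (3).
Sulfur-containing residues here: Cys11, Met21 (2).
The two groups share no amino acid, so total = 3 + 2 = 5.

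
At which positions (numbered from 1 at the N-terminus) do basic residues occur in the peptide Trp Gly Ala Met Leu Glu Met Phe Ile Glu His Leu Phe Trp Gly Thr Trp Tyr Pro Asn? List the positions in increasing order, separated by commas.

11

Lysine (K), arginine (R), and histidine (H) have basic, nitrogen-containing side chains.
Matching residues: His11.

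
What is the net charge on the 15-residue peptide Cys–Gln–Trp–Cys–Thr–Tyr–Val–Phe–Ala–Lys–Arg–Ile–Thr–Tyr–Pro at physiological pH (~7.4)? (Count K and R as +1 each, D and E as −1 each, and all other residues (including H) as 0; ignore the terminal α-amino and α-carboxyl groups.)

Positive (K, R): Lys10, Arg11 → +2.
Negative (D, E): none → −0.
Net charge = (+2) + (−0) = +2.

+2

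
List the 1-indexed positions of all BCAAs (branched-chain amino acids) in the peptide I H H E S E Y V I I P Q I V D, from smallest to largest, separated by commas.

1, 8, 9, 10, 13, 14

Valine (V), leucine (L), and isoleucine (I) are the branched-chain amino acids.
Matching residues: I1, V8, I9, I10, I13, V14.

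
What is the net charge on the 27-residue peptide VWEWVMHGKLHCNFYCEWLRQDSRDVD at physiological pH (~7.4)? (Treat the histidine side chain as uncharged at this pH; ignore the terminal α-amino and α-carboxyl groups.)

The side chains ionized at physiological pH are Lys/Arg (+1) and Asp/Glu (−1); with His treated as neutral, nothing else contributes.
Positive (K, R): K9, R20, R24 → +3.
Negative (D, E): E3, E17, D22, D25, D27 → −5.
Net charge = (+3) + (−5) = −2.

-2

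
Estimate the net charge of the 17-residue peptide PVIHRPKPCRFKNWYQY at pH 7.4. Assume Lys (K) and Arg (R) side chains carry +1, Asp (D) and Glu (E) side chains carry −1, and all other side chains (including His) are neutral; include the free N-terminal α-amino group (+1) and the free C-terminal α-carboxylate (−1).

Positive (K, R): R5, K7, R10, K12 → +4.
Negative (D, E): none → −0.
The N-terminus (+1) and C-terminus (−1) cancel.
Net charge = (+4) + (−0) = +4.

+4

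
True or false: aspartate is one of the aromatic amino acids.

Phenylalanine (F), tryptophan (W), and tyrosine (Y) have aromatic ring side chains.
Aspartate is not in this group.

False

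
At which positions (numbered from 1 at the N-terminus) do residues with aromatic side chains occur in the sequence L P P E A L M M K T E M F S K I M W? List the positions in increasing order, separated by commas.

F, W, and Y each carry an aromatic ring on the side chain.
Matching residues: F13, W18.

13, 18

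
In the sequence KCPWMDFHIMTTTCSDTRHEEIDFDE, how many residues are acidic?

Aspartate (D) and glutamate (E) have carboxylic-acid side chains and are the acidic amino acids.
Matching residues: D6, D16, E20, E21, D23, D25, E26.

7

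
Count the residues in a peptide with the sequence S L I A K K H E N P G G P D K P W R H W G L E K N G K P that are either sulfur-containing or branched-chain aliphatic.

Sulfur-containing: C, M. Branched-chain aliphatic: I, L, V.
Sulfur-containing residues here: none (0).
Branched-chain aliphatic residues here: L2, I3, L22 (3).
The two groups share no amino acid, so total = 0 + 3 = 3.

3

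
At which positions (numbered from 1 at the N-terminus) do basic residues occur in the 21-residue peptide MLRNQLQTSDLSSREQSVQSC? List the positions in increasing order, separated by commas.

K, R, and H are the three residues with basic side chains (ε-amine, guanidinium, and imidazole respectively).
Matching residues: R3, R14.

3, 14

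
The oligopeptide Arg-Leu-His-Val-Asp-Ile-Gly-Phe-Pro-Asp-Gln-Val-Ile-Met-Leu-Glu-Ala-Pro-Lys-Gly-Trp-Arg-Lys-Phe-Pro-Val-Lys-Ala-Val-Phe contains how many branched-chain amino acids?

8

The BCAAs are Val, Leu, and Ile — aliphatic side chains with a branch point.
Matching residues: Leu2, Val4, Ile6, Val12, Ile13, Leu15, Val26, Val29.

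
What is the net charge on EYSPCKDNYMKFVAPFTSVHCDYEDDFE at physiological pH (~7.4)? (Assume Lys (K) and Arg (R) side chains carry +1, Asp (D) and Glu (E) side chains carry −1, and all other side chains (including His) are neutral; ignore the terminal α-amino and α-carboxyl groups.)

-5

Positive (K, R): K6, K11 → +2.
Negative (D, E): E1, D7, D22, E24, D25, D26, E28 → −7.
Net charge = (+2) + (−7) = −5.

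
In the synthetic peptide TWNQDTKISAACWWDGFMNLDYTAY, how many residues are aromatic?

Phenylalanine (F), tryptophan (W), and tyrosine (Y) have aromatic ring side chains.
Matching residues: W2, W13, W14, F17, Y22, Y25.

6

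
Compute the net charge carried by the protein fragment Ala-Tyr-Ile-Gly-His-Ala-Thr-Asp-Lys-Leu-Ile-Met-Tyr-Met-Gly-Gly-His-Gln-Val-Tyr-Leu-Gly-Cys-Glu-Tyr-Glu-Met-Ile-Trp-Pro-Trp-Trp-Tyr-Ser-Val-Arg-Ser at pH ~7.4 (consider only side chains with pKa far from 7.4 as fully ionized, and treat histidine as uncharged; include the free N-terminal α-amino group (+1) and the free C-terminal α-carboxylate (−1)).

The side chains ionized at physiological pH are Lys/Arg (+1) and Asp/Glu (−1); with His treated as neutral, nothing else contributes.
Positive (K, R): Lys9, Arg36 → +2.
Negative (D, E): Asp8, Glu24, Glu26 → −3.
The N-terminus (+1) and C-terminus (−1) cancel.
Net charge = (+2) + (−3) = −1.

-1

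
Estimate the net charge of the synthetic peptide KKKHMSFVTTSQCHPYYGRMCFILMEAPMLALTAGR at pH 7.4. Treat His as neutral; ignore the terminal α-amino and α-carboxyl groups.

+4

The side chains ionized at physiological pH are Lys/Arg (+1) and Asp/Glu (−1); with His treated as neutral, nothing else contributes.
Positive (K, R): K1, K2, K3, R19, R36 → +5.
Negative (D, E): E26 → −1.
Net charge = (+5) + (−1) = +4.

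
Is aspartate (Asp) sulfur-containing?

Only Cys (C) and Met (M) have a sulfur atom in the side chain.
Aspartate is not in this group.

No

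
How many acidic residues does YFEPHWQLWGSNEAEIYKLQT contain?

3

Aspartate (D) and glutamate (E) have carboxylic-acid side chains and are the acidic amino acids.
Matching residues: E3, E13, E15.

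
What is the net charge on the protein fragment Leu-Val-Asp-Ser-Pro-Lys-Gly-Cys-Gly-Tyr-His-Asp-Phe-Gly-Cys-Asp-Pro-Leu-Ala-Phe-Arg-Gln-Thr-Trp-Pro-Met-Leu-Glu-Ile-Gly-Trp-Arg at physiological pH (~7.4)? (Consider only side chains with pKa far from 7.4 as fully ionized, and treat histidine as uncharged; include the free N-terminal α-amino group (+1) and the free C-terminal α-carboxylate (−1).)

-1

The side chains ionized at physiological pH are Lys/Arg (+1) and Asp/Glu (−1); with His treated as neutral, nothing else contributes.
Positive (K, R): Lys6, Arg21, Arg32 → +3.
Negative (D, E): Asp3, Asp12, Asp16, Glu28 → −4.
The N-terminus (+1) and C-terminus (−1) cancel.
Net charge = (+3) + (−4) = −1.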